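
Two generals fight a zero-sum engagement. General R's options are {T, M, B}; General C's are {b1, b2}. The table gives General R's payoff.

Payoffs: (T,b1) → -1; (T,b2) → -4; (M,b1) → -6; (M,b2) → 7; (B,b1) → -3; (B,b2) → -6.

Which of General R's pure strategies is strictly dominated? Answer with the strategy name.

B

T gives a strictly higher payoff than B against every column: -1 > -3, -4 > -6.
So B is strictly dominated and General R never plays it.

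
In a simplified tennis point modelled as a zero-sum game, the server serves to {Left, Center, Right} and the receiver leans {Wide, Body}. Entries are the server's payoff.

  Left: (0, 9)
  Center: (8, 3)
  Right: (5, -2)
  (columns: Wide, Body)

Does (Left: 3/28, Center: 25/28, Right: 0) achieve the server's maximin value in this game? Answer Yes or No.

No

Against Wide this mix gives (3/28)·0 + (25/28)·8 = 50/7.
Against Body this mix gives (3/28)·9 + (25/28)·3 = 51/14.
The receiver will play Body, holding the server to 51/14. Shifting weight toward the row that does better against Body would raise this floor (the equalizing mix achieves 36/7 against both Body and Wide), so the proposed strategy is not optimal.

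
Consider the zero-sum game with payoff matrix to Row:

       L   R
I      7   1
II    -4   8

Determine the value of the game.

Row minima: I → 1, II → -4; maximin = 1.
Column maxima: L → 7, R → 8; minimax = 7.
1 ≠ 7, so there is no saddle point; optimal play is mixed.
Let Row play I with probability p. Expected payoff against L: 7p + (-4)(1−p) = 11p − 4; against R: 1p + 8(1−p) = −7p + 8.
Setting these equal: 11p − 4 = −7p + 8 ⇒ 18p = 12 ⇒ p = 2/3, and the value is (11)·(2/3) − 4 = 10/3.
For Column: with q = P(L), equating I's and II's payoffs gives 6q + 1 = −12q + 8 ⇒ q = 7/18.

10/3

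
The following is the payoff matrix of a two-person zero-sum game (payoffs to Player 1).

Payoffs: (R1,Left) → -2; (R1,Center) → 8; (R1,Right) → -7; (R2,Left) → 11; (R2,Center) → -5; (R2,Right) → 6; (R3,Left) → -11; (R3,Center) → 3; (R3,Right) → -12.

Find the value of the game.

Row minima: R1 → -7, R2 → -5, R3 → -12; maximin = -5.
Column maxima: Left → 11, Center → 8, Right → 6; minimax = 6.
-5 ≠ 6, so there is no saddle point; optimal play is mixed.
R3 is strictly dominated by R1, so Player 1 never plays it.
Left is strictly dominated by Right (it gives Player 1 strictly more in every row), so Player 2 never plays it.
On the remaining 2×2 (R1, R2 vs Center, Right):
Let Player 1 play R1 with probability p. Expected payoff against Center: 8p + (-5)(1−p) = 13p − 5; against Right: (-7)p + 6(1−p) = −13p + 6.
Setting these equal: 13p − 5 = −13p + 6 ⇒ 26p = 11 ⇒ p = 11/26, and the value is (13)·(11/26) − 5 = 1/2.
For Player 2: with q = P(Center), equating R1's and R2's payoffs gives 15q − 7 = −11q + 6 ⇒ q = 1/2.

1/2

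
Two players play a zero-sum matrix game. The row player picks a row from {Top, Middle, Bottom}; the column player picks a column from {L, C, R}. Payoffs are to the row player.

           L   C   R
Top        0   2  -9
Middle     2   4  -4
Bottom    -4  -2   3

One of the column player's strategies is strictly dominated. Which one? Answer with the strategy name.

L holds the row player's payoff strictly below C in every row: 0 < 2, 2 < 4, -4 < -2.
So C is strictly dominated for the column player.

C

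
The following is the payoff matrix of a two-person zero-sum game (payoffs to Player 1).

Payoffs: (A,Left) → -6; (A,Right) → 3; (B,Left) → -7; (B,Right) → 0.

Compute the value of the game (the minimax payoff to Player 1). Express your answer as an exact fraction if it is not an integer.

Row minima: A → -6, B → -7; maximin = -6.
Column maxima: Left → -6, Right → 3; minimax = -6.
Since maximin = minimax = -6, there is a saddle point and the value is -6.

-6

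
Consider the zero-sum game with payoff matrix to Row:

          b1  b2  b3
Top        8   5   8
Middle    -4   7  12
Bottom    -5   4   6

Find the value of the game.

Row minima: Top → 5, Middle → -4, Bottom → -5; maximin = 5.
Column maxima: b1 → 8, b2 → 7, b3 → 12; minimax = 7.
5 ≠ 7, so there is no saddle point; optimal play is mixed.
Bottom is strictly dominated by Top, so Row never plays it.
b3 is strictly dominated by b2 (it gives Row strictly more in every row), so Column never plays it.
On the remaining 2×2 (Top, Middle vs b1, b2):
Let Row play Top with probability p. Expected payoff against b1: 8p + (-4)(1−p) = 12p − 4; against b2: 5p + 7(1−p) = −2p + 7.
Setting these equal: 12p − 4 = −2p + 7 ⇒ 14p = 11 ⇒ p = 11/14, and the value is (12)·(11/14) − 4 = 38/7.
For Column: with q = P(b1), equating Top's and Middle's payoffs gives 3q + 5 = −11q + 7 ⇒ q = 1/7.

38/7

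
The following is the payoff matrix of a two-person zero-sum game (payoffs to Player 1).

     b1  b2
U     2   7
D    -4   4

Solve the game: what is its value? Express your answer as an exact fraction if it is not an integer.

2

Row minima: U → 2, D → -4; maximin = 2.
Column maxima: b1 → 2, b2 → 7; minimax = 2.
Since maximin = minimax = 2, there is a saddle point and the value is 2.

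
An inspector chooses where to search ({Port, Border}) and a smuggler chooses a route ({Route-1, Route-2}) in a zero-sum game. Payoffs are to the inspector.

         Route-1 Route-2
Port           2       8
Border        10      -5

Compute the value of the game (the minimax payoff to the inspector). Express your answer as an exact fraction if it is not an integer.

30/7

Row minima: Port → 2, Border → -5; maximin = 2.
Column maxima: Route-1 → 10, Route-2 → 8; minimax = 8.
2 ≠ 8, so there is no saddle point; optimal play is mixed.
Let the inspector play Port with probability p. Expected payoff against Route-1: 2p + 10(1−p) = −8p + 10; against Route-2: 8p + (-5)(1−p) = 13p − 5.
Setting these equal: −8p + 10 = 13p − 5 ⇒ −21p = -15 ⇒ p = 5/7, and the value is (-8)·(5/7) + 10 = 30/7.
For the smuggler: with q = P(Route-1), equating Port's and Border's payoffs gives −6q + 8 = 15q − 5 ⇒ q = 13/21.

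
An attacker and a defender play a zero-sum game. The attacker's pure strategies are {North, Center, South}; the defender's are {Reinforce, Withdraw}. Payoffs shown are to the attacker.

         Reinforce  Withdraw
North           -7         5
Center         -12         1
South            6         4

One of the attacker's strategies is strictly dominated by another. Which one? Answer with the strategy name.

Center

North gives a strictly higher payoff than Center against every column: -7 > -12, 5 > 1.
So Center is strictly dominated and the attacker never plays it.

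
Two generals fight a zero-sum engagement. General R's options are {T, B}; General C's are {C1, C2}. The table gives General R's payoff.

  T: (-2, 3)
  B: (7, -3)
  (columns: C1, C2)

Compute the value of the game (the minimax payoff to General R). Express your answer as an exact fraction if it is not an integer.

Row minima: T → -2, B → -3; maximin = -2.
Column maxima: C1 → 7, C2 → 3; minimax = 3.
-2 ≠ 3, so there is no saddle point; optimal play is mixed.
Let General R play T with probability p. Expected payoff against C1: (-2)p + 7(1−p) = −9p + 7; against C2: 3p + (-3)(1−p) = 6p − 3.
Setting these equal: −9p + 7 = 6p − 3 ⇒ −15p = -10 ⇒ p = 2/3, and the value is (-9)·(2/3) + 7 = 1.
For General C: with q = P(C1), equating T's and B's payoffs gives −5q + 3 = 10q − 3 ⇒ q = 2/5.

1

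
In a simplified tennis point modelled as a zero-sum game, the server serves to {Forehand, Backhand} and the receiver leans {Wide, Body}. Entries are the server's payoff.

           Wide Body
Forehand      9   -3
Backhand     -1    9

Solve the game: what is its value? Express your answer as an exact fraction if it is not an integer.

Row minima: Forehand → -3, Backhand → -1; maximin = -1.
Column maxima: Wide → 9, Body → 9; minimax = 9.
-1 ≠ 9, so there is no saddle point; optimal play is mixed.
Let the server play Forehand with probability p. Expected payoff against Wide: 9p + (-1)(1−p) = 10p − 1; against Body: (-3)p + 9(1−p) = −12p + 9.
Setting these equal: 10p − 1 = −12p + 9 ⇒ 22p = 10 ⇒ p = 5/11, and the value is (10)·(5/11) − 1 = 39/11.
For the receiver: with q = P(Wide), equating Forehand's and Backhand's payoffs gives 12q − 3 = −10q + 9 ⇒ q = 6/11.

39/11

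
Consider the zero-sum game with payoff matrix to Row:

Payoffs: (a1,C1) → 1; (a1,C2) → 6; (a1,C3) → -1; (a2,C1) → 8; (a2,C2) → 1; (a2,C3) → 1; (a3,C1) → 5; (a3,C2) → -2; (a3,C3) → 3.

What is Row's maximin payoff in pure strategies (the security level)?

Row minima: a1 → -1, a2 → 1, a3 → -2.
The best of these is 1.

1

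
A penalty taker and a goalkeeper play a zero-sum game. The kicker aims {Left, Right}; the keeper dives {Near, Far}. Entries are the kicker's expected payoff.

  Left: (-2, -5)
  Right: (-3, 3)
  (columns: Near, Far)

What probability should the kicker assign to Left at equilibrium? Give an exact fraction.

2/3

Row minima: Left → -5, Right → -3; maximin = -3.
Column maxima: Near → -2, Far → 3; minimax = -2.
-3 ≠ -2, so there is no saddle point; optimal play is mixed.
Let the kicker play Left with probability p. Expected payoff against Near: (-2)p + (-3)(1−p) = p − 3; against Far: (-5)p + 3(1−p) = −8p + 3.
Setting these equal: p − 3 = −8p + 3 ⇒ 9p = 6 ⇒ p = 2/3, and the value is (1)·(2/3) − 3 = -7/3.
For the keeper: with q = P(Near), equating Left's and Right's payoffs gives 3q − 5 = −6q + 3 ⇒ q = 8/9.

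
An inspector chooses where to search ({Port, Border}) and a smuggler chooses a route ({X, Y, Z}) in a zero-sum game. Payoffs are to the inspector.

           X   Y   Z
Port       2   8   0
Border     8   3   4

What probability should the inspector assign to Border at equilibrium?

8/9

Row minima: Port → 0, Border → 3; maximin = 3.
Column maxima: X → 8, Y → 8, Z → 4; minimax = 4.
3 ≠ 4, so there is no saddle point; optimal play is mixed.
X is strictly dominated by Z (it gives the inspector strictly more in every row), so the smuggler never plays it.
On the remaining 2×2 (Port, Border vs Y, Z):
Let the inspector play Port with probability p. Expected payoff against Y: 8p + 3(1−p) = 5p + 3; against Z: 0p + 4(1−p) = −4p + 4.
Setting these equal: 5p + 3 = −4p + 4 ⇒ 9p = 1 ⇒ p = 1/9, and the value is (5)·(1/9) + 3 = 32/9.
For the smuggler: with q = P(Y), equating Port's and Border's payoffs gives 8q = −q + 4 ⇒ q = 4/9.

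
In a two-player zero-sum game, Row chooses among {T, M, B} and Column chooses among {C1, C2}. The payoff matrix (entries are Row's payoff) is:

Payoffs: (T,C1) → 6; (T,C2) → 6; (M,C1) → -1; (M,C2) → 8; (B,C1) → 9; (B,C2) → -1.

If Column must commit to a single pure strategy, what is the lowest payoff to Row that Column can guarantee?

8

Column maxima: C1 → 9, C2 → 8.
The smallest of these is 8.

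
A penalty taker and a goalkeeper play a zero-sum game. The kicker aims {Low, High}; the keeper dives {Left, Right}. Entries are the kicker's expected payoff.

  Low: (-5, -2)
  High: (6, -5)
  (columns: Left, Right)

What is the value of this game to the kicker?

Row minima: Low → -5, High → -5; maximin = -5.
Column maxima: Left → 6, Right → -2; minimax = -2.
-5 ≠ -2, so there is no saddle point; optimal play is mixed.
Let the kicker play Low with probability p. Expected payoff against Left: (-5)p + 6(1−p) = −11p + 6; against Right: (-2)p + (-5)(1−p) = 3p − 5.
Setting these equal: −11p + 6 = 3p − 5 ⇒ −14p = -11 ⇒ p = 11/14, and the value is (-11)·(11/14) + 6 = -37/14.
For the keeper: with q = P(Left), equating Low's and High's payoffs gives −3q − 2 = 11q − 5 ⇒ q = 3/14.

-37/14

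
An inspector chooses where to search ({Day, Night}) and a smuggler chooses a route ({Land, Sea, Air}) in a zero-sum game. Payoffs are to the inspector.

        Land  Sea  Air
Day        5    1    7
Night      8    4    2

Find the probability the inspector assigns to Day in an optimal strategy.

Row minima: Day → 1, Night → 2; maximin = 2.
Column maxima: Land → 8, Sea → 4, Air → 7; minimax = 4.
2 ≠ 4, so there is no saddle point; optimal play is mixed.
Land is strictly dominated by Sea (it gives the inspector strictly more in every row), so the smuggler never plays it.
On the remaining 2×2 (Day, Night vs Sea, Air):
Let the inspector play Day with probability p. Expected payoff against Sea: 1p + 4(1−p) = −3p + 4; against Air: 7p + 2(1−p) = 5p + 2.
Setting these equal: −3p + 4 = 5p + 2 ⇒ −8p = -2 ⇒ p = 1/4, and the value is (-3)·(1/4) + 4 = 13/4.
For the smuggler: with q = P(Sea), equating Day's and Night's payoffs gives −6q + 7 = 2q + 2 ⇒ q = 5/8.

1/4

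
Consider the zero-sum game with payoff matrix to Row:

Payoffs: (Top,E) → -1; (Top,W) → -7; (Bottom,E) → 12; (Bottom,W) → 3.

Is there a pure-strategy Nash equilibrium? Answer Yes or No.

Yes

Row minima: Top → -7, Bottom → 3; maximin = 3.
Column maxima: E → 12, W → 3; minimax = 3.
maximin = minimax = 3, so a saddle point exists.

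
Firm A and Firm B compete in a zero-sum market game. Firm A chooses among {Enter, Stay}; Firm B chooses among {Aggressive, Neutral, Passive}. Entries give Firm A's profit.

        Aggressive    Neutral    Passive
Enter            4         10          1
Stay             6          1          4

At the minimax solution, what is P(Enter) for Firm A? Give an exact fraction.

Row minima: Enter → 1, Stay → 1; maximin = 1.
Column maxima: Aggressive → 6, Neutral → 10, Passive → 4; minimax = 4.
1 ≠ 4, so there is no saddle point; optimal play is mixed.
Aggressive is strictly dominated by Passive (it gives Firm A strictly more in every row), so Firm B never plays it.
On the remaining 2×2 (Enter, Stay vs Neutral, Passive):
Let Firm A play Enter with probability p. Expected payoff against Neutral: 10p + 1(1−p) = 9p + 1; against Passive: 1p + 4(1−p) = −3p + 4.
Setting these equal: 9p + 1 = −3p + 4 ⇒ 12p = 3 ⇒ p = 1/4, and the value is (9)·(1/4) + 1 = 13/4.
For Firm B: with q = P(Neutral), equating Enter's and Stay's payoffs gives 9q + 1 = −3q + 4 ⇒ q = 1/4.

1/4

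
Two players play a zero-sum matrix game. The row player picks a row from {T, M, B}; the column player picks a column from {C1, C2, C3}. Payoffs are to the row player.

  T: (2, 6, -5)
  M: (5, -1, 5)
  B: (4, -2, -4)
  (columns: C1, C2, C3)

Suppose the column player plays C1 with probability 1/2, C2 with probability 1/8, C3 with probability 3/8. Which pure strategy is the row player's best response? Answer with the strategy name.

Expected payoff of T: (1/2)·2 + (1/8)·6 + (3/8)·(-5) = -1/8.
Expected payoff of M: (1/2)·5 + (1/8)·(-1) + (3/8)·5 = 17/4.
Expected payoff of B: (1/2)·4 + (1/8)·(-2) + (3/8)·(-4) = 1/4.
The largest is 17/4, so the row player's best response is M.

M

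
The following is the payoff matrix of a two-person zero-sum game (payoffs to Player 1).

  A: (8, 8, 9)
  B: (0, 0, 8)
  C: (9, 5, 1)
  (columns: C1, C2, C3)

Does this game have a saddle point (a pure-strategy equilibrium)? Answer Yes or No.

Row minima: A → 8, B → 0, C → 1; maximin = 8.
Column maxima: C1 → 9, C2 → 8, C3 → 9; minimax = 8.
maximin = minimax = 8, so a saddle point exists.

Yes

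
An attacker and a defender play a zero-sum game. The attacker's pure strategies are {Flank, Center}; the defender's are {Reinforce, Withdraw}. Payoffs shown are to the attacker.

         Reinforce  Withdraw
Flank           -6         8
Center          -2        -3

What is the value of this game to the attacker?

-34/15

Row minima: Flank → -6, Center → -3; maximin = -3.
Column maxima: Reinforce → -2, Withdraw → 8; minimax = -2.
-3 ≠ -2, so there is no saddle point; optimal play is mixed.
Let the attacker play Flank with probability p. Expected payoff against Reinforce: (-6)p + (-2)(1−p) = −4p − 2; against Withdraw: 8p + (-3)(1−p) = 11p − 3.
Setting these equal: −4p − 2 = 11p − 3 ⇒ −15p = -1 ⇒ p = 1/15, and the value is (-4)·(1/15) − 2 = -34/15.
For the defender: with q = P(Reinforce), equating Flank's and Center's payoffs gives −14q + 8 = q − 3 ⇒ q = 11/15.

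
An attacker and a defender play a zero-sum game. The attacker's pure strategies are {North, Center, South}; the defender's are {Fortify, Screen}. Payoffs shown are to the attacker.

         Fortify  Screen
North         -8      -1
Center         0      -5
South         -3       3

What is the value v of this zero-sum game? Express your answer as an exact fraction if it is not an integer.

Row minima: North → -8, Center → -5, South → -3; maximin = -3.
Column maxima: Fortify → 0, Screen → 3; minimax = 0.
-3 ≠ 0, so there is no saddle point; optimal play is mixed.
North is strictly dominated by South, so the attacker never plays it.
On the remaining 2×2 (Center, South vs Fortify, Screen):
Let the attacker play Center with probability p. Expected payoff against Fortify: 0p + (-3)(1−p) = 3p − 3; against Screen: (-5)p + 3(1−p) = −8p + 3.
Setting these equal: 3p − 3 = −8p + 3 ⇒ 11p = 6 ⇒ p = 6/11, and the value is (3)·(6/11) − 3 = -15/11.
For the defender: with q = P(Fortify), equating Center's and South's payoffs gives 5q − 5 = −6q + 3 ⇒ q = 8/11.

-15/11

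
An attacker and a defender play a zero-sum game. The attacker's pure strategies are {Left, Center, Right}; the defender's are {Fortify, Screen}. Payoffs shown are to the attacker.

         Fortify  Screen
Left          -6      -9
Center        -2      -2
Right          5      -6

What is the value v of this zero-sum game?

Row minima: Left → -9, Center → -2, Right → -6; maximin = -2.
Column maxima: Fortify → 5, Screen → -2; minimax = -2.
Since maximin = minimax = -2, there is a saddle point and the value is -2.

-2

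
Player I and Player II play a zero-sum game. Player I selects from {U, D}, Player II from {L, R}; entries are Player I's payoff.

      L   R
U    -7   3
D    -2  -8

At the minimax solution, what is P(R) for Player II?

Row minima: U → -7, D → -8; maximin = -7.
Column maxima: L → -2, R → 3; minimax = -2.
-7 ≠ -2, so there is no saddle point; optimal play is mixed.
Let Player I play U with probability p. Expected payoff against L: (-7)p + (-2)(1−p) = −5p − 2; against R: 3p + (-8)(1−p) = 11p − 8.
Setting these equal: −5p − 2 = 11p − 8 ⇒ −16p = -6 ⇒ p = 3/8, and the value is (-5)·(3/8) − 2 = -31/8.
For Player II: with q = P(L), equating U's and D's payoffs gives −10q + 3 = 6q − 8 ⇒ q = 11/16.

5/16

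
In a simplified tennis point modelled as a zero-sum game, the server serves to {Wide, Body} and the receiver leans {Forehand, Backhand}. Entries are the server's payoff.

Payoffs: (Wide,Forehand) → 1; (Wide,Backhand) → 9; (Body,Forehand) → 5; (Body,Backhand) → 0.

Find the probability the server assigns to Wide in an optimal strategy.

Row minima: Wide → 1, Body → 0; maximin = 1.
Column maxima: Forehand → 5, Backhand → 9; minimax = 5.
1 ≠ 5, so there is no saddle point; optimal play is mixed.
Let the server play Wide with probability p. Expected payoff against Forehand: 1p + 5(1−p) = −4p + 5; against Backhand: 9p + 0(1−p) = 9p.
Setting these equal: −4p + 5 = 9p ⇒ −13p = -5 ⇒ p = 5/13, and the value is (-4)·(5/13) + 5 = 45/13.
For the receiver: with q = P(Forehand), equating Wide's and Body's payoffs gives −8q + 9 = 5q ⇒ q = 9/13.

5/13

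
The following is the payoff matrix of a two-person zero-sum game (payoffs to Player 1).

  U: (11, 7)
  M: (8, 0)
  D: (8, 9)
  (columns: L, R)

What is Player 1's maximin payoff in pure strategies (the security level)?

Row minima: U → 7, M → 0, D → 8.
The best of these is 8.

8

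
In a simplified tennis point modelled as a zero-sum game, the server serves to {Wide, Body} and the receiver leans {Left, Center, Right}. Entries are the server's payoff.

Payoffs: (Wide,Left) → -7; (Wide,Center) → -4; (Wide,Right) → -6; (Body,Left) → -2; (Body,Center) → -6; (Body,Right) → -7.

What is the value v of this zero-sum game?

Row minima: Wide → -7, Body → -7; maximin = -7.
Column maxima: Left → -2, Center → -4, Right → -6; minimax = -6.
-7 ≠ -6, so there is no saddle point; optimal play is mixed.
Center is strictly dominated by Right (it gives the server strictly more in every row), so the receiver never plays it.
On the remaining 2×2 (Wide, Body vs Left, Right):
Let the server play Wide with probability p. Expected payoff against Left: (-7)p + (-2)(1−p) = −5p − 2; against Right: (-6)p + (-7)(1−p) = p − 7.
Setting these equal: −5p − 2 = p − 7 ⇒ −6p = -5 ⇒ p = 5/6, and the value is (-5)·(5/6) − 2 = -37/6.
For the receiver: with q = P(Left), equating Wide's and Body's payoffs gives −q − 6 = 5q − 7 ⇒ q = 1/6.

-37/6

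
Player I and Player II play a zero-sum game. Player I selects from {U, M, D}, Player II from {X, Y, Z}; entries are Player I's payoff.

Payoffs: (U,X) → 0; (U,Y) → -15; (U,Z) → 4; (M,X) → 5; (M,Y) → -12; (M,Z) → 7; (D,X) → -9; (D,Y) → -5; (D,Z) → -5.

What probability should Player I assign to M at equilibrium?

4/21

Row minima: U → -15, M → -12, D → -9; maximin = -9.
Column maxima: X → 5, Y → -5, Z → 7; minimax = -5.
-9 ≠ -5, so there is no saddle point; optimal play is mixed.
U is strictly dominated by M, so Player I never plays it.
Z is strictly dominated by X (it gives Player I strictly more in every row), so Player II never plays it.
On the remaining 2×2 (M, D vs X, Y):
Let Player I play M with probability p. Expected payoff against X: 5p + (-9)(1−p) = 14p − 9; against Y: (-12)p + (-5)(1−p) = −7p − 5.
Setting these equal: 14p − 9 = −7p − 5 ⇒ 21p = 4 ⇒ p = 4/21, and the value is (14)·(4/21) − 9 = -19/3.
For Player II: with q = P(X), equating M's and D's payoffs gives 17q − 12 = −4q − 5 ⇒ q = 1/3.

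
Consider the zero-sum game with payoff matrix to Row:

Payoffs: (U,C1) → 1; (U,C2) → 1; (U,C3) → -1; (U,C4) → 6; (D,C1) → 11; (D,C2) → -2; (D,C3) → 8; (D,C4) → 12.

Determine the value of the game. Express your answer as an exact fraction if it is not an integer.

Row minima: U → -1, D → -2; maximin = -1.
Column maxima: C1 → 11, C2 → 1, C3 → 8, C4 → 12; minimax = 1.
-1 ≠ 1, so there is no saddle point; optimal play is mixed.
C1 is strictly dominated by C3 (it gives Row strictly more in every row), so Column never plays it.
C4 is strictly dominated by C2 (it gives Row strictly more in every row), so Column never plays it.
On the remaining 2×2 (U, D vs C2, C3):
Let Row play U with probability p. Expected payoff against C2: 1p + (-2)(1−p) = 3p − 2; against C3: (-1)p + 8(1−p) = −9p + 8.
Setting these equal: 3p − 2 = −9p + 8 ⇒ 12p = 10 ⇒ p = 5/6, and the value is (3)·(5/6) − 2 = 1/2.
For Column: with q = P(C2), equating U's and D's payoffs gives 2q − 1 = −10q + 8 ⇒ q = 3/4.

1/2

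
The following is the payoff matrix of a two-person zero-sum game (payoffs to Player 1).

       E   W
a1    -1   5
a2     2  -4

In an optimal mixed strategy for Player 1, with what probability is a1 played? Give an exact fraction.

Row minima: a1 → -1, a2 → -4; maximin = -1.
Column maxima: E → 2, W → 5; minimax = 2.
-1 ≠ 2, so there is no saddle point; optimal play is mixed.
Let Player 1 play a1 with probability p. Expected payoff against E: (-1)p + 2(1−p) = −3p + 2; against W: 5p + (-4)(1−p) = 9p − 4.
Setting these equal: −3p + 2 = 9p − 4 ⇒ −12p = -6 ⇒ p = 1/2, and the value is (-3)·(1/2) + 2 = 1/2.
For Player 2: with q = P(E), equating a1's and a2's payoffs gives −6q + 5 = 6q − 4 ⇒ q = 3/4.

1/2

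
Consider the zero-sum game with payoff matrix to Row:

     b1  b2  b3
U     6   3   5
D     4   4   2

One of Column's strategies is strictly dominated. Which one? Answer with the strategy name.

b3 holds Row's payoff strictly below b1 in every row: 5 < 6, 2 < 4.
So b1 is strictly dominated for Column.

b1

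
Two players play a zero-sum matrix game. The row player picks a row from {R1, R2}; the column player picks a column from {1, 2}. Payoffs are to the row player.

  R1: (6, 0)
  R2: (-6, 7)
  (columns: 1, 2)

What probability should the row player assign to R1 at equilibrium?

13/19

Row minima: R1 → 0, R2 → -6; maximin = 0.
Column maxima: 1 → 6, 2 → 7; minimax = 6.
0 ≠ 6, so there is no saddle point; optimal play is mixed.
Let the row player play R1 with probability p. Expected payoff against 1: 6p + (-6)(1−p) = 12p − 6; against 2: 0p + 7(1−p) = −7p + 7.
Setting these equal: 12p − 6 = −7p + 7 ⇒ 19p = 13 ⇒ p = 13/19, and the value is (12)·(13/19) − 6 = 42/19.
For the column player: with q = P(1), equating R1's and R2's payoffs gives 6q = −13q + 7 ⇒ q = 7/19.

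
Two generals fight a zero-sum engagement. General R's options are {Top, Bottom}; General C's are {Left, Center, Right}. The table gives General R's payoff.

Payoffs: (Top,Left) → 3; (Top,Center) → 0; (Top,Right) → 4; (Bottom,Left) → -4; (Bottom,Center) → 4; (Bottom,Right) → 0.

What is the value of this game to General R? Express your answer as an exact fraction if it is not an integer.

Row minima: Top → 0, Bottom → -4; maximin = 0.
Column maxima: Left → 3, Center → 4, Right → 4; minimax = 3.
0 ≠ 3, so there is no saddle point; optimal play is mixed.
Right is strictly dominated by Left (it gives General R strictly more in every row), so General C never plays it.
On the remaining 2×2 (Top, Bottom vs Left, Center):
Let General R play Top with probability p. Expected payoff against Left: 3p + (-4)(1−p) = 7p − 4; against Center: 0p + 4(1−p) = −4p + 4.
Setting these equal: 7p − 4 = −4p + 4 ⇒ 11p = 8 ⇒ p = 8/11, and the value is (7)·(8/11) − 4 = 12/11.
For General C: with q = P(Left), equating Top's and Bottom's payoffs gives 3q = −8q + 4 ⇒ q = 4/11.

12/11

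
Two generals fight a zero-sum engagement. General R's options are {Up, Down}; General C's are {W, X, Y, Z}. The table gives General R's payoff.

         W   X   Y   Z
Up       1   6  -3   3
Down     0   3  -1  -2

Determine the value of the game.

Row minima: Up → -3, Down → -2; maximin = -2.
Column maxima: W → 1, X → 6, Y → -1, Z → 3; minimax = -1.
-2 ≠ -1, so there is no saddle point; optimal play is mixed.
W is strictly dominated by Y (it gives General R strictly more in every row), so General C never plays it.
X is strictly dominated by Y (it gives General R strictly more in every row), so General C never plays it.
On the remaining 2×2 (Up, Down vs Y, Z):
Let General R play Up with probability p. Expected payoff against Y: (-3)p + (-1)(1−p) = −2p − 1; against Z: 3p + (-2)(1−p) = 5p − 2.
Setting these equal: −2p − 1 = 5p − 2 ⇒ −7p = -1 ⇒ p = 1/7, and the value is (-2)·(1/7) − 1 = -9/7.
For General C: with q = P(Y), equating Up's and Down's payoffs gives −6q + 3 = q − 2 ⇒ q = 5/7.

-9/7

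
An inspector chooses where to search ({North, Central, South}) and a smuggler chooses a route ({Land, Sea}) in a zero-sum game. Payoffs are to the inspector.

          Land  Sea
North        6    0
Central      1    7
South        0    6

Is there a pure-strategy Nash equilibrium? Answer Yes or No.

No

Row minima: North → 0, Central → 1, South → 0; maximin = 1.
Column maxima: Land → 6, Sea → 7; minimax = 6.
1 ≠ 6, so no pure-strategy equilibrium exists.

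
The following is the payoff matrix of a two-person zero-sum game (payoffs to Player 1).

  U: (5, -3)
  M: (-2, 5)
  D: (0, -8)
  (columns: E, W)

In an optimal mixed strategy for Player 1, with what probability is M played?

8/15

Row minima: U → -3, M → -2, D → -8; maximin = -2.
Column maxima: E → 5, W → 5; minimax = 5.
-2 ≠ 5, so there is no saddle point; optimal play is mixed.
D is strictly dominated by U, so Player 1 never plays it.
On the remaining 2×2 (U, M vs E, W):
Let Player 1 play U with probability p. Expected payoff against E: 5p + (-2)(1−p) = 7p − 2; against W: (-3)p + 5(1−p) = −8p + 5.
Setting these equal: 7p − 2 = −8p + 5 ⇒ 15p = 7 ⇒ p = 7/15, and the value is (7)·(7/15) − 2 = 19/15.
For Player 2: with q = P(E), equating U's and M's payoffs gives 8q − 3 = −7q + 5 ⇒ q = 8/15.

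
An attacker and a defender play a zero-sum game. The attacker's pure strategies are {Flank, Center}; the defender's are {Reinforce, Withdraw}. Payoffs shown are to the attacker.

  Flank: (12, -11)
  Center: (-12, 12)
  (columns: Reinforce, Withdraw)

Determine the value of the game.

12/47

Row minima: Flank → -11, Center → -12; maximin = -11.
Column maxima: Reinforce → 12, Withdraw → 12; minimax = 12.
-11 ≠ 12, so there is no saddle point; optimal play is mixed.
Let the attacker play Flank with probability p. Expected payoff against Reinforce: 12p + (-12)(1−p) = 24p − 12; against Withdraw: (-11)p + 12(1−p) = −23p + 12.
Setting these equal: 24p − 12 = −23p + 12 ⇒ 47p = 24 ⇒ p = 24/47, and the value is (24)·(24/47) − 12 = 12/47.
For the defender: with q = P(Reinforce), equating Flank's and Center's payoffs gives 23q − 11 = −24q + 12 ⇒ q = 23/47.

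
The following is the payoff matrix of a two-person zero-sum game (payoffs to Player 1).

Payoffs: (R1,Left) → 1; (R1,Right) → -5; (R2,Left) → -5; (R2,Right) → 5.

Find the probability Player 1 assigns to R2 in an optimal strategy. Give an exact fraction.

Row minima: R1 → -5, R2 → -5; maximin = -5.
Column maxima: Left → 1, Right → 5; minimax = 1.
-5 ≠ 1, so there is no saddle point; optimal play is mixed.
Let Player 1 play R1 with probability p. Expected payoff against Left: 1p + (-5)(1−p) = 6p − 5; against Right: (-5)p + 5(1−p) = −10p + 5.
Setting these equal: 6p − 5 = −10p + 5 ⇒ 16p = 10 ⇒ p = 5/8, and the value is (6)·(5/8) − 5 = -5/4.
For Player 2: with q = P(Left), equating R1's and R2's payoffs gives 6q − 5 = −10q + 5 ⇒ q = 5/8.

3/8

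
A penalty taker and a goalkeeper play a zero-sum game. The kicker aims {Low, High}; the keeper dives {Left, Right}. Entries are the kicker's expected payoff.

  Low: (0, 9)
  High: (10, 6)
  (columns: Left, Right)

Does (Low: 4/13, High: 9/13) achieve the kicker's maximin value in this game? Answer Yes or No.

Against Left this mix gives (4/13)·0 + (9/13)·10 = 90/13.
Against Right this mix gives (4/13)·9 + (9/13)·6 = 90/13.
All of the keeper's active replies (Left, Right) yield 90/13, and no column does worse for the kicker. The mix makes the keeper indifferent and guarantees 90/13, so it is optimal.

Yes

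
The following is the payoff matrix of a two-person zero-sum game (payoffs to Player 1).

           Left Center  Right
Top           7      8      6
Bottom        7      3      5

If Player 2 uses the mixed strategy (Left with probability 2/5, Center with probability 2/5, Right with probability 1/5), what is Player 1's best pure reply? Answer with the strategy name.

Expected payoff of Top: (2/5)·7 + (2/5)·8 + (1/5)·6 = 36/5.
Expected payoff of Bottom: (2/5)·7 + (2/5)·3 + (1/5)·5 = 5.
The largest is 36/5, so Player 1's best response is Top.

Top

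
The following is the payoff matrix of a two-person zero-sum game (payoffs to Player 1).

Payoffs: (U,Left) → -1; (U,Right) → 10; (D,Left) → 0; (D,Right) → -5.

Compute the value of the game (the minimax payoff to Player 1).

-5/16

Row minima: U → -1, D → -5; maximin = -1.
Column maxima: Left → 0, Right → 10; minimax = 0.
-1 ≠ 0, so there is no saddle point; optimal play is mixed.
Let Player 1 play U with probability p. Expected payoff against Left: (-1)p + 0(1−p) = −p; against Right: 10p + (-5)(1−p) = 15p − 5.
Setting these equal: −p = 15p − 5 ⇒ −16p = -5 ⇒ p = 5/16, and the value is (-1)·(5/16) = -5/16.
For Player 2: with q = P(Left), equating U's and D's payoffs gives −11q + 10 = 5q − 5 ⇒ q = 15/16.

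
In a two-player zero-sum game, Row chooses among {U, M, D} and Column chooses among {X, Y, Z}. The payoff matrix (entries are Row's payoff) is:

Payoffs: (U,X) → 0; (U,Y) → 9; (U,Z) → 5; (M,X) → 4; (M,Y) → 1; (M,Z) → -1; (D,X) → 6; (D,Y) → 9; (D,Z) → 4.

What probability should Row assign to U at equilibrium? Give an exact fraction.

Row minima: U → 0, M → -1, D → 4; maximin = 4.
Column maxima: X → 6, Y → 9, Z → 5; minimax = 5.
4 ≠ 5, so there is no saddle point; optimal play is mixed.
M is strictly dominated by D, so Row never plays it.
With M eliminated, Y is strictly dominated by X (it gives Row strictly more in every remaining row), so Column never plays it.
On the remaining 2×2 (U, D vs X, Z):
Let Row play U with probability p. Expected payoff against X: 0p + 6(1−p) = −6p + 6; against Z: 5p + 4(1−p) = p + 4.
Setting these equal: −6p + 6 = p + 4 ⇒ −7p = -2 ⇒ p = 2/7, and the value is (-6)·(2/7) + 6 = 30/7.
For Column: with q = P(X), equating U's and D's payoffs gives −5q + 5 = 2q + 4 ⇒ q = 1/7.

2/7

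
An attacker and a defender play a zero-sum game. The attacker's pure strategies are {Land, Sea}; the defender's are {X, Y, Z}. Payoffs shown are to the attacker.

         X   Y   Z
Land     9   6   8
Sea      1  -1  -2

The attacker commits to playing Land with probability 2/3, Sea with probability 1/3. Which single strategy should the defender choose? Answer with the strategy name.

If the defender plays X, the attacker's expected payoff is (2/3)·9 + (1/3)·1 = 19/3.
If the defender plays Y, the attacker's expected payoff is (2/3)·6 + (1/3)·(-1) = 11/3.
If the defender plays Z, the attacker's expected payoff is (2/3)·8 + (1/3)·(-2) = 14/3.
The defender minimizes the attacker's payoff; the smallest is 11/3, so the best response is Y.

Y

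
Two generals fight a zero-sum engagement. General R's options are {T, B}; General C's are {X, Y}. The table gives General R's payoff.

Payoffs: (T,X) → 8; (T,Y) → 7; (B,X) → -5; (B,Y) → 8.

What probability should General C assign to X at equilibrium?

Row minima: T → 7, B → -5; maximin = 7.
Column maxima: X → 8, Y → 8; minimax = 8.
7 ≠ 8, so there is no saddle point; optimal play is mixed.
Let General R play T with probability p. Expected payoff against X: 8p + (-5)(1−p) = 13p − 5; against Y: 7p + 8(1−p) = −p + 8.
Setting these equal: 13p − 5 = −p + 8 ⇒ 14p = 13 ⇒ p = 13/14, and the value is (13)·(13/14) − 5 = 99/14.
For General C: with q = P(X), equating T's and B's payoffs gives q + 7 = −13q + 8 ⇒ q = 1/14.

1/14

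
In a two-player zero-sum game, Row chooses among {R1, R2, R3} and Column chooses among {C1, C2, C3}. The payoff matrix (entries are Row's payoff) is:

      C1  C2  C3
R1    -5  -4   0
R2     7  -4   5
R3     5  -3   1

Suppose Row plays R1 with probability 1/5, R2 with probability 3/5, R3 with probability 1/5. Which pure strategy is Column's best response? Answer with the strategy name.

If Column plays C1, Row's expected payoff is (1/5)·(-5) + (3/5)·7 + (1/5)·5 = 21/5.
If Column plays C2, Row's expected payoff is (1/5)·(-4) + (3/5)·(-4) + (1/5)·(-3) = -19/5.
If Column plays C3, Row's expected payoff is (1/5)·0 + (3/5)·5 + (1/5)·1 = 16/5.
Column minimizes Row's payoff; the smallest is -19/5, so the best response is C2.

C2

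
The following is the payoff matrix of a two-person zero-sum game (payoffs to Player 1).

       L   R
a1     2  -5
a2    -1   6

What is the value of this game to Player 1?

Row minima: a1 → -5, a2 → -1; maximin = -1.
Column maxima: L → 2, R → 6; minimax = 2.
-1 ≠ 2, so there is no saddle point; optimal play is mixed.
Let Player 1 play a1 with probability p. Expected payoff against L: 2p + (-1)(1−p) = 3p − 1; against R: (-5)p + 6(1−p) = −11p + 6.
Setting these equal: 3p − 1 = −11p + 6 ⇒ 14p = 7 ⇒ p = 1/2, and the value is (3)·(1/2) − 1 = 1/2.
For Player 2: with q = P(L), equating a1's and a2's payoffs gives 7q − 5 = −7q + 6 ⇒ q = 11/14.

1/2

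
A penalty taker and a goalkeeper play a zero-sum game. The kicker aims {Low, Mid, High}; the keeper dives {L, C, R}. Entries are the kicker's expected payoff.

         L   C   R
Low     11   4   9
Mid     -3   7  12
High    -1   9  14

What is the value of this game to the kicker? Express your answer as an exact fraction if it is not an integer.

103/17

Row minima: Low → 4, Mid → -3, High → -1; maximin = 4.
Column maxima: L → 11, C → 9, R → 14; minimax = 9.
4 ≠ 9, so there is no saddle point; optimal play is mixed.
Mid is strictly dominated by High, so the kicker never plays it.
R is strictly dominated by C (it gives the kicker strictly more in every row), so the keeper never plays it.
On the remaining 2×2 (Low, High vs L, C):
Let the kicker play Low with probability p. Expected payoff against L: 11p + (-1)(1−p) = 12p − 1; against C: 4p + 9(1−p) = −5p + 9.
Setting these equal: 12p − 1 = −5p + 9 ⇒ 17p = 10 ⇒ p = 10/17, and the value is (12)·(10/17) − 1 = 103/17.
For the keeper: with q = P(L), equating Low's and High's payoffs gives 7q + 4 = −10q + 9 ⇒ q = 5/17.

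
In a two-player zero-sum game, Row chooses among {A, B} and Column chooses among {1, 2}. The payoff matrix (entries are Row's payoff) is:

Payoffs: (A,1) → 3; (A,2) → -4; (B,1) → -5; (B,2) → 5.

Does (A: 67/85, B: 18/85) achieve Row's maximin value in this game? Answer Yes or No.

Against 1 this mix gives (67/85)·3 + (18/85)·(-5) = 111/85.
Against 2 this mix gives (67/85)·(-4) + (18/85)·5 = -178/85.
Column will play 2, holding Row to -178/85. Shifting weight toward the row that does better against 2 would raise this floor (the equalizing mix achieves -5/17 against both 2 and 1), so the proposed strategy is not optimal.

No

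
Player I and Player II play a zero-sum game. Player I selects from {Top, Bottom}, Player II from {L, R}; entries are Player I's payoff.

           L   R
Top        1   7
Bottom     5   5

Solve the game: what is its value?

5

Row minima: Top → 1, Bottom → 5; maximin = 5.
Column maxima: L → 5, R → 7; minimax = 5.
Since maximin = minimax = 5, there is a saddle point and the value is 5.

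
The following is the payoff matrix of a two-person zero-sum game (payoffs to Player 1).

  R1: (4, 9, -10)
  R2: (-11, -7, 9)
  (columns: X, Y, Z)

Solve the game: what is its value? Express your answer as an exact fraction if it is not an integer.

-37/17

Row minima: R1 → -10, R2 → -11; maximin = -10.
Column maxima: X → 4, Y → 9, Z → 9; minimax = 4.
-10 ≠ 4, so there is no saddle point; optimal play is mixed.
Y is strictly dominated by X (it gives Player 1 strictly more in every row), so Player 2 never plays it.
On the remaining 2×2 (R1, R2 vs X, Z):
Let Player 1 play R1 with probability p. Expected payoff against X: 4p + (-11)(1−p) = 15p − 11; against Z: (-10)p + 9(1−p) = −19p + 9.
Setting these equal: 15p − 11 = −19p + 9 ⇒ 34p = 20 ⇒ p = 10/17, and the value is (15)·(10/17) − 11 = -37/17.
For Player 2: with q = P(X), equating R1's and R2's payoffs gives 14q − 10 = −20q + 9 ⇒ q = 19/34.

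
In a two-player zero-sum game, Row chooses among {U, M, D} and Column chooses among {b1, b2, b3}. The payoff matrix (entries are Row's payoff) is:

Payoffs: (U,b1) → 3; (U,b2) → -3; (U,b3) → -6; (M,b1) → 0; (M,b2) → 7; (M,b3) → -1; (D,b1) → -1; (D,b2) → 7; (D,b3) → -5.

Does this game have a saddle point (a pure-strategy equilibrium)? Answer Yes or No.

Row minima: U → -6, M → -1, D → -5; maximin = -1.
Column maxima: b1 → 3, b2 → 7, b3 → -1; minimax = -1.
maximin = minimax = -1, so a saddle point exists.

Yes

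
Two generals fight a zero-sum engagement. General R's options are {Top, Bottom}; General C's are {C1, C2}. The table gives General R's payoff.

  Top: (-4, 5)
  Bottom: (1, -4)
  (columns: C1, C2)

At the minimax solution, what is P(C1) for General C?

9/14

Row minima: Top → -4, Bottom → -4; maximin = -4.
Column maxima: C1 → 1, C2 → 5; minimax = 1.
-4 ≠ 1, so there is no saddle point; optimal play is mixed.
Let General R play Top with probability p. Expected payoff against C1: (-4)p + 1(1−p) = −5p + 1; against C2: 5p + (-4)(1−p) = 9p − 4.
Setting these equal: −5p + 1 = 9p − 4 ⇒ −14p = -5 ⇒ p = 5/14, and the value is (-5)·(5/14) + 1 = -11/14.
For General C: with q = P(C1), equating Top's and Bottom's payoffs gives −9q + 5 = 5q − 4 ⇒ q = 9/14.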